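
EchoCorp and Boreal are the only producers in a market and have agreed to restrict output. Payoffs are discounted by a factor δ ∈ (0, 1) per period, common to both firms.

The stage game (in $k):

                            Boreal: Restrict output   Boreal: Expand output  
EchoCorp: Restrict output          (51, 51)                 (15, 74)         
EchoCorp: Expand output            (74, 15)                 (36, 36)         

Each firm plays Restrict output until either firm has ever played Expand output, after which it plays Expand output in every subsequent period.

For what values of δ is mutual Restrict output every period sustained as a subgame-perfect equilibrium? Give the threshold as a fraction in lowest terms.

Under grim trigger the critical discount factor is (T−C)/(T−P) with T = 74, C = 51, P = 36.
δ* = (74−51)/(74−36) = 23/38.

23/38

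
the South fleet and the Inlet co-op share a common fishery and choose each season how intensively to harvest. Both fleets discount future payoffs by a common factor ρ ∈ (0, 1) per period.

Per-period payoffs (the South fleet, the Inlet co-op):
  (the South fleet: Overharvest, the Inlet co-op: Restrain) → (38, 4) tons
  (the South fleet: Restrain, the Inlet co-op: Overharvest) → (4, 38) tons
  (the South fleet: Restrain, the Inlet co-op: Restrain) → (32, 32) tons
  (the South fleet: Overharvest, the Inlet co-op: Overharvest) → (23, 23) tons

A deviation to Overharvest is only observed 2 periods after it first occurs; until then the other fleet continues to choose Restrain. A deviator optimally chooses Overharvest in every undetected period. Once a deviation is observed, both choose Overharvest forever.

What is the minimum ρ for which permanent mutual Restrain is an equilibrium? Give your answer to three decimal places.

The best deviation is to choose Overharvest for all 2 undetected periods, earning 38 each, then 23 forever once detected.
Deviation value: 38(1−ρ^2)/(1−ρ) + 23ρ^2/(1−ρ); cooperation value: 32/(1−ρ).
IC: 32 ≥ 38(1−ρ^2) + 23ρ^2 = 38 − 15ρ^2.
So ρ^2 ≥ 6/15 = 2/5, giving ρ ≥ (2/5)^(1/2) ≈ 0.632.

0.632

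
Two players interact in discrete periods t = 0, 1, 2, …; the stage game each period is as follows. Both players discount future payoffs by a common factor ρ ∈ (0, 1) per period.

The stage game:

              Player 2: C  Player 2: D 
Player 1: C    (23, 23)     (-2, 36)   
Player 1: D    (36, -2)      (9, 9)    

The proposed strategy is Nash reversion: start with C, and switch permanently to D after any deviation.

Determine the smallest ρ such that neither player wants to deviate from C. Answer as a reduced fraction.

23/(1−ρ) ≥ 36 + 9ρ/(1−ρ)
23 ≥ 36 − 27ρ
ρ ≥ 13/27.

13/27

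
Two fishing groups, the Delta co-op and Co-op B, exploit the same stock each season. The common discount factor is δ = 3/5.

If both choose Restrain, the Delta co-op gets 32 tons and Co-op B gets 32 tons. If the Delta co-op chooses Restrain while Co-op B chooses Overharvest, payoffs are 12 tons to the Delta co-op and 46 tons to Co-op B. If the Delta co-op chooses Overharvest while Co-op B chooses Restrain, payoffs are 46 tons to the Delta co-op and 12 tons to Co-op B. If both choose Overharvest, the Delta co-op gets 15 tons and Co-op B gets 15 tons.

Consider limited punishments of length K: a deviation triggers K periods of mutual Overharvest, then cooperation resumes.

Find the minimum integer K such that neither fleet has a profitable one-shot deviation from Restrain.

IC: δ(1−δ^K)/(1−δ) ≥ (46−32)/(32−15) = 14/17.
With δ = 3/5: need 1 − δ^K ≥ 14/17·(1−3/5)/(3/5), i.e. δ^K ≤ 0.4510.
Since (3/5)^1 = 0.6000 and (3/5)^2 = 0.3600, the smallest such K is 2.

2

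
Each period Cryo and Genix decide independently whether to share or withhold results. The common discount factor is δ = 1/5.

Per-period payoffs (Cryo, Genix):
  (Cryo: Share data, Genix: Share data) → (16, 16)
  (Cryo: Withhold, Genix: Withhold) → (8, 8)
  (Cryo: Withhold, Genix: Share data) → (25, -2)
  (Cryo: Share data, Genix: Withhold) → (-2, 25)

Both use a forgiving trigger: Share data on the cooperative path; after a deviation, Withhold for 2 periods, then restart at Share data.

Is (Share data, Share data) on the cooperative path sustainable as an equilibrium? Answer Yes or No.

IC: δ+…+δ^2 ≥ (25−16)/(16−8) = 9/8.
At δ = 1/5: partial sum = 0.2400 < 1.1250. Cooperation not sustainable.

No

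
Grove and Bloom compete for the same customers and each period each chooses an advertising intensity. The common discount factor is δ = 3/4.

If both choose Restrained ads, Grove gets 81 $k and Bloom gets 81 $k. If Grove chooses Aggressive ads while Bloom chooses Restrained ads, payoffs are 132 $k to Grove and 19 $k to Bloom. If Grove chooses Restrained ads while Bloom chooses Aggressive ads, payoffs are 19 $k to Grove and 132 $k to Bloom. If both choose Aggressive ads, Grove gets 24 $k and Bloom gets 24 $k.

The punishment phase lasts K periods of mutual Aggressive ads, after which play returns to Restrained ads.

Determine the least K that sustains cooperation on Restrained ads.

IC: δ(1−δ^K)/(1−δ) ≥ (132−81)/(81−24) = 17/19.
With δ = 3/4: need 1 − δ^K ≥ 17/19·(1−3/4)/(3/4), i.e. δ^K ≤ 0.7018.
Since (3/4)^1 = 0.7500 and (3/4)^2 = 0.5625, the smallest such K is 2.

2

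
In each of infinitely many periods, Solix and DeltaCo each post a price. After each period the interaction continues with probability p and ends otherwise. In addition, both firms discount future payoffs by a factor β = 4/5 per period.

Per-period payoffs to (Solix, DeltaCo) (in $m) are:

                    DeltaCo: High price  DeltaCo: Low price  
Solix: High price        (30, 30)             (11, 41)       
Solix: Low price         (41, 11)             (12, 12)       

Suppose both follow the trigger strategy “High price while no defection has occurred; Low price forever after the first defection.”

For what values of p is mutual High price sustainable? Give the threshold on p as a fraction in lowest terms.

55/116

With continuation probability p and discount β, the effective per-period discount factor is βp.
Grim-trigger IC: βp ≥ (41−30)/(41−12) = 11/29.
So p ≥ (11/29)/(4/5) = 55/116.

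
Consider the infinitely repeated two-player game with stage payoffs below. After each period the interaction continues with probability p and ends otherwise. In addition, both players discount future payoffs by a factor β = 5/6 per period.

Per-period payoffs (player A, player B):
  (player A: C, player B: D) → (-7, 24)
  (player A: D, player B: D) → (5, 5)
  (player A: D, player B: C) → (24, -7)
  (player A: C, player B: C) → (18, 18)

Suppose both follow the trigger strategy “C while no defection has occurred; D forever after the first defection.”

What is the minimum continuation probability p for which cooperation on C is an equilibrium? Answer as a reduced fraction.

Expected continuation weight on next period's payoff is β·p = 5/6·p, which plays the role of the discount factor.
Cooperation requires 5/6·p ≥ (24−18)/(24−5) = 6/19, hence p ≥ 36/95.

36/95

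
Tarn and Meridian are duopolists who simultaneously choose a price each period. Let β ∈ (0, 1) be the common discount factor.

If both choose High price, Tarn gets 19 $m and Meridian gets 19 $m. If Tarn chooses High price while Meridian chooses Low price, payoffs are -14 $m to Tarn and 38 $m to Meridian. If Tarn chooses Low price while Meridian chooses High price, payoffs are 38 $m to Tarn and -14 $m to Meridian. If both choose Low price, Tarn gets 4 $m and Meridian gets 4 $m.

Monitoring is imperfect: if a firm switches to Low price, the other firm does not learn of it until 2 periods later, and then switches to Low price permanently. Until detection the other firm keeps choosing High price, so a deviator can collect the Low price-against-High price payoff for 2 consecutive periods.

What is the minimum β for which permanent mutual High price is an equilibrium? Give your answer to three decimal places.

0.748

A deviator earns 38 for 2 periods, then 4 forever; cooperating earns 19 forever. Multiplying the IC by (1−β):
19 ≥ 38(1−β^2) + 4β^2, so 34·β^2 ≥ 19 and β^2 ≥ 19/34.
β ≥ (19/34)^(1/2) ≈ 0.748.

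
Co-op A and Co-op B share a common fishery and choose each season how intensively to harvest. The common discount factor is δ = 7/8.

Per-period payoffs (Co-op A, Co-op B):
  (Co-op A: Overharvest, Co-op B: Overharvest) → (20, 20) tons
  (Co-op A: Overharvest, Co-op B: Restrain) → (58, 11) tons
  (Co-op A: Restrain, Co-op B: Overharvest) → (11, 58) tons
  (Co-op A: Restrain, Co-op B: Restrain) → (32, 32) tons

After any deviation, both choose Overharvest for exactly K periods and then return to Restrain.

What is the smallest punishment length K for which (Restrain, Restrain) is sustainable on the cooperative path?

No profitable deviation requires (32−20)(δ+…+δ^K) ≥ 58−32, i.e. δ+…+δ^K ≥ 13/6 ≈ 2.1667.
With δ = 7/8, the partial sums are K=1: 0.8750, K=2: 1.6406, K=3: 2.3105.
K = 3 is the first length at which the sum reaches 2.1667.

3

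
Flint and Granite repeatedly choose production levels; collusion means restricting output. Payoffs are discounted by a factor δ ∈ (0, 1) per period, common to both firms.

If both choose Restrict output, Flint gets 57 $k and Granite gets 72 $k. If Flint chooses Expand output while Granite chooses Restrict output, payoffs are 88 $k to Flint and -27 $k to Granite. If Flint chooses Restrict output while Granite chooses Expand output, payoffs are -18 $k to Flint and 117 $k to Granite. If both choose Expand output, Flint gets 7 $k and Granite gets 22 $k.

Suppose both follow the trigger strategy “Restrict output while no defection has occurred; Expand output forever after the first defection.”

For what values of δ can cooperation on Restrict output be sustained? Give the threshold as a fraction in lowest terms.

9/19

Flint: cooperation gives 57 each period; deviation gives 88 once then 7 forever.
  57/(1−δ) ≥ 88 + 7δ/(1−δ) ⇒ δ ≥ 31/81.
Granite: cooperation gives 72 each period; deviation gives 117 once then 22 forever.
  δ ≥ 45/95 = 9/19.
Both must hold, so the binding constraint is Granite's: δ ≥ 9/19.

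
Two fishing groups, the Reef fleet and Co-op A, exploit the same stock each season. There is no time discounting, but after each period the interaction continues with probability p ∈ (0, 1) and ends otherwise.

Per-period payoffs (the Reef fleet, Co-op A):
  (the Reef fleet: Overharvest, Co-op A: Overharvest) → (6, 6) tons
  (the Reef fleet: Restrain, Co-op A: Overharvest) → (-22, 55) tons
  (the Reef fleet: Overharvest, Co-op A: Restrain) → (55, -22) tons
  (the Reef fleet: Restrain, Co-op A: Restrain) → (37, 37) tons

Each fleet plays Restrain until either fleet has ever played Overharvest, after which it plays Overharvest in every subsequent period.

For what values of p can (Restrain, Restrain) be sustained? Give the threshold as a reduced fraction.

18/49

Expected cooperation value is 37 + p·37 + p²·37 + … = 37/(1−p); deviation gives 55 + p·6/(1−p).
37 ≥ 55(1−p) + 6p ⇒ 49p ≥ 18 ⇒ p ≥ 18/49.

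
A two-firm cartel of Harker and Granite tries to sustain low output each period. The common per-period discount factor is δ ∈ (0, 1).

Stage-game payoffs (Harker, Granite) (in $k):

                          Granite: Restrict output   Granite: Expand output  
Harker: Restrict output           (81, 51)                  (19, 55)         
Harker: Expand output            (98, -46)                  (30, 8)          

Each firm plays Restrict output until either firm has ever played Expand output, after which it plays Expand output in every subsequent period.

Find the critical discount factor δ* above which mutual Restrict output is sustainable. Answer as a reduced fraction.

1/4

Harker's threshold: (98−81)/(98−30) = 1/4.
Granite's threshold: (55−51)/(55−8) = 4/47.
1/4 > 4/47, so Harker binds and δ* = 1/4.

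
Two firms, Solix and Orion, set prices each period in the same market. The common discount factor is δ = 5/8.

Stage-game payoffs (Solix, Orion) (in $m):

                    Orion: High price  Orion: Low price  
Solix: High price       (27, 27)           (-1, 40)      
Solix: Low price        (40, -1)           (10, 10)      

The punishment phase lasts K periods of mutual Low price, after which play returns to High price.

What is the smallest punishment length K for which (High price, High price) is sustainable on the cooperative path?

2

Need Σ_{k=1}^{K} δ^k ≥ (40−27)/(27−10) = 0.7647 at δ = 5/8.
At K = 1 the sum is 0.6250 < 0.7647; at K = 2 it is 1.0156 ≥ 0.7647.
So the minimum punishment length is K = 2.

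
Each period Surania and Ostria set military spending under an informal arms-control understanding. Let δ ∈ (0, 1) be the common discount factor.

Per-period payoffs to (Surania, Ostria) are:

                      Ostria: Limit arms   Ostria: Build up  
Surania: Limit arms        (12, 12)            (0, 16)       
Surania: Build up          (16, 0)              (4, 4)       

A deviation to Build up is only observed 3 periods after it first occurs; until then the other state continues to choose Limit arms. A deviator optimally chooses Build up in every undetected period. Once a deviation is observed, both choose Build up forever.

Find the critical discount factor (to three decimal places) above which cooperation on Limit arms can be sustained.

0.693

A deviator earns 16 for 3 periods, then 4 forever; cooperating earns 12 forever. Multiplying the IC by (1−δ):
12 ≥ 16(1−δ^3) + 4δ^3, so 12·δ^3 ≥ 4 and δ^3 ≥ 1/3.
δ ≥ (1/3)^(1/3) ≈ 0.693.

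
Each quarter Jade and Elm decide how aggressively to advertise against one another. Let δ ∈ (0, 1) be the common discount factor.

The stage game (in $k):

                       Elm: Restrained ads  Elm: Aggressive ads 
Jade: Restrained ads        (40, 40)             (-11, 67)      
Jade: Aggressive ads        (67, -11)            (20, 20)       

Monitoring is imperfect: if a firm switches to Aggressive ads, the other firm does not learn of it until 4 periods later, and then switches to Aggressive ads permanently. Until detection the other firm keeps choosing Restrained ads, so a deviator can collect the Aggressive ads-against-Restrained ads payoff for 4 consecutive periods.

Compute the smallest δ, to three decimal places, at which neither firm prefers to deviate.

The best deviation is to choose Aggressive ads for all 4 undetected periods, earning 67 each, then 20 forever once detected.
Deviation value: 67(1−δ^4)/(1−δ) + 20δ^4/(1−δ); cooperation value: 40/(1−δ).
IC: 40 ≥ 67(1−δ^4) + 20δ^4 = 67 − 47δ^4.
So δ^4 ≥ 27/47, giving δ ≥ (27/47)^(1/4) ≈ 0.871.

0.871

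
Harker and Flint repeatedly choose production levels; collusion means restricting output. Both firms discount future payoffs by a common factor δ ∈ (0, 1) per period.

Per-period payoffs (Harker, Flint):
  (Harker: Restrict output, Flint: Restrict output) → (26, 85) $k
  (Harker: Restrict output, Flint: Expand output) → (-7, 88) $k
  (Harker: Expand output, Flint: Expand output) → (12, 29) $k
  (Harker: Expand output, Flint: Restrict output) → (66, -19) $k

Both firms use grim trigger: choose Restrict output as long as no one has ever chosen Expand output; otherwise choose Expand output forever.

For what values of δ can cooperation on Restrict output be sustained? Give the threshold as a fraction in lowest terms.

Harker: cooperation gives 26 each period; deviation gives 66 once then 12 forever.
  26/(1−δ) ≥ 66 + 12δ/(1−δ) ⇒ δ ≥ 40/54 = 20/27.
Flint: cooperation gives 85 each period; deviation gives 88 once then 29 forever.
  δ ≥ 3/59.
Both must hold, so the binding constraint is Harker's: δ ≥ 20/27.

20/27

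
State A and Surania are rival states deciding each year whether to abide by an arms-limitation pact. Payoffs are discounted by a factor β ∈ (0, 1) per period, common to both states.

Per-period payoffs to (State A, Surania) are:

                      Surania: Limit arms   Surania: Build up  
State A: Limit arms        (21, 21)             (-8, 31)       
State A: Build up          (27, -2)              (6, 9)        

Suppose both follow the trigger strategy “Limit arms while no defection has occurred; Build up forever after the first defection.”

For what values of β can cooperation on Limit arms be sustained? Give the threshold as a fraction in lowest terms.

5/11

State A: cooperation gives 21 each period; deviation gives 27 once then 6 forever.
  21/(1−β) ≥ 27 + 6β/(1−β) ⇒ β ≥ 6/21 = 2/7.
Surania: cooperation gives 21 each period; deviation gives 31 once then 9 forever.
  β ≥ 10/22 = 5/11.
Both must hold, so the binding constraint is Surania's: β ≥ 5/11.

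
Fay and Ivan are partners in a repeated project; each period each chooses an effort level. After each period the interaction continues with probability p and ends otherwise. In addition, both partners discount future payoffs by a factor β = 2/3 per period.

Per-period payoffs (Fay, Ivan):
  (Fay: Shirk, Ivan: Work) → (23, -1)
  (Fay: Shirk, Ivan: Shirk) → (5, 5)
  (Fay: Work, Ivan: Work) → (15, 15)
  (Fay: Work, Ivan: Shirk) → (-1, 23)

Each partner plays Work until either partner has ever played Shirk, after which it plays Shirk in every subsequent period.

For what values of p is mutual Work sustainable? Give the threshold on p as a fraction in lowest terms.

With continuation probability p and discount β, the effective per-period discount factor is βp.
Grim-trigger IC: βp ≥ (23−15)/(23−5) = 4/9.
So p ≥ (4/9)/(2/3) = 2/3.

2/3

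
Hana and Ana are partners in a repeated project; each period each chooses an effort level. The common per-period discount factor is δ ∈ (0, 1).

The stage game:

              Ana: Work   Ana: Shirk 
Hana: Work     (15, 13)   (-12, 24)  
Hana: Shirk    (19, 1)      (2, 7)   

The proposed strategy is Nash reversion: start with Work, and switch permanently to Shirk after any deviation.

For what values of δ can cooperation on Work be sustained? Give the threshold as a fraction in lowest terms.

11/17

Hana's threshold: (19−15)/(19−2) = 4/17.
Ana's threshold: (24−13)/(24−7) = 11/17.
4/17 < 11/17, so Ana binds and δ* = 11/17.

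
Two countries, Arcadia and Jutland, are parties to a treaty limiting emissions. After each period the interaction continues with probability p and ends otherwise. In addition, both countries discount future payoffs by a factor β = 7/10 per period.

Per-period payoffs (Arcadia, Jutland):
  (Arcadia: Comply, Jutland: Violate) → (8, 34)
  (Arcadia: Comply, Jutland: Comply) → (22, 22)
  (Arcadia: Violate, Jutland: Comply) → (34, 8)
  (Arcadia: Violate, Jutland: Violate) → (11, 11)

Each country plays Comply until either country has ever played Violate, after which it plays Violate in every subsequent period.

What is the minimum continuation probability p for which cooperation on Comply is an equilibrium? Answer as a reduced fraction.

120/161

Expected continuation weight on next period's payoff is β·p = 7/10·p, which plays the role of the discount factor.
Cooperation requires 7/10·p ≥ (34−22)/(34−11) = 12/23, hence p ≥ 120/161.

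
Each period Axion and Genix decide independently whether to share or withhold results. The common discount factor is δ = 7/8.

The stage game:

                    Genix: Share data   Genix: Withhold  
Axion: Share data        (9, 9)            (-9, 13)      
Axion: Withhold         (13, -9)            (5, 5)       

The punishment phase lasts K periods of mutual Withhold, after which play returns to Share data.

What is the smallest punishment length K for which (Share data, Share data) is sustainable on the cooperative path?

No profitable deviation requires (9−5)(δ+…+δ^K) ≥ 13−9, i.e. δ+…+δ^K ≥ 1 ≈ 1.0000.
With δ = 7/8, the partial sums are K=1: 0.8750, K=2: 1.6406.
K = 2 is the first length at which the sum reaches 1.0000.

2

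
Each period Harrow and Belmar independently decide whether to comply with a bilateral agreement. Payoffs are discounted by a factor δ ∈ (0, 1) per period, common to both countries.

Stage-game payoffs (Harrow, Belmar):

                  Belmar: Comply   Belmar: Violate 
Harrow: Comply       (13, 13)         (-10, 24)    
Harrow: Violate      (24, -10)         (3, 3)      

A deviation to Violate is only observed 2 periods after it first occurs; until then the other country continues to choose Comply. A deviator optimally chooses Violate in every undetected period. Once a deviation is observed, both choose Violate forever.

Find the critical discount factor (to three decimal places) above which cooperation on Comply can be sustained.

0.724

Deviating for the 2 undetected periods gains 24−13 = 11 per period over cooperation, then loses 13−3 = 10 per period forever once punishment starts.
Gain: 11(1 + δ + … + δ^1); loss: 10·δ^2/(1−δ).
No profitable deviation ⇔ 11(1−δ^2) ≤ 10·δ^2, i.e. δ^2 ≥ 11/(11+10) = 11/21.
Hence δ ≥ (11/21)^(1/2) ≈ 0.724.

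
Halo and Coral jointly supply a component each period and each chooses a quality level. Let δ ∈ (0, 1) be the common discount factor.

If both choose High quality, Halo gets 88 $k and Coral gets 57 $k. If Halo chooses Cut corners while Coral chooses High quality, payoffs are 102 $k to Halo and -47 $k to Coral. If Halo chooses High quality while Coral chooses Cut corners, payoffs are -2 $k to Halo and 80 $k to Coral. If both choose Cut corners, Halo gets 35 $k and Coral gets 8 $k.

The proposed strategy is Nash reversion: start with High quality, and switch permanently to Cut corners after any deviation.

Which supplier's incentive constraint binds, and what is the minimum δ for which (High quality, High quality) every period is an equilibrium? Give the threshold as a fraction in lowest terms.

Halo's threshold: (102−88)/(102−35) = 14/67.
Coral's threshold: (80−57)/(80−8) = 23/72.
14/67 < 23/72, so Coral binds and δ* = 23/72.

Coral; δ ≥ 23/72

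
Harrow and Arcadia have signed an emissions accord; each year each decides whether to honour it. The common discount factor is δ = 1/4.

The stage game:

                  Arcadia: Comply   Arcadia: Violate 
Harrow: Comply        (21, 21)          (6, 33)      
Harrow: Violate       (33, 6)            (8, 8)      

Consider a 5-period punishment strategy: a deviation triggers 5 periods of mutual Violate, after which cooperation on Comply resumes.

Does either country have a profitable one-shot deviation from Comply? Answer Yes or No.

Yes

A one-shot deviation gives 33 now, then 8 for 5 periods, then back to 21.
Gain from deviating: (33−21) today; loss: (21−8) in each of the next 5 periods.
No-deviation condition: (21−8)(δ+…+δ^5) ≥ 33−21, i.e. δ+…+δ^5 ≥ 12/13.
At δ = 1/4: δ+…+δ^5 = 0.3330 < 0.9231.
So cooperation is not sustainable.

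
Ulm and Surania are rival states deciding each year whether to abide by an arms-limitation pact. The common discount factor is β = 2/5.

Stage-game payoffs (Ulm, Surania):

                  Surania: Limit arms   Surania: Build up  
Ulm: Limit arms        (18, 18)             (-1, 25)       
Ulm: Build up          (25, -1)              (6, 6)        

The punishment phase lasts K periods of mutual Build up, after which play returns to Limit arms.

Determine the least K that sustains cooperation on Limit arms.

No profitable deviation requires (18−6)(β+…+β^K) ≥ 25−18, i.e. β+…+β^K ≥ 7/12 ≈ 0.5833.
With β = 2/5, the partial sums are K=1: 0.4000, K=2: 0.5600, K=3: 0.6240.
K = 3 is the first length at which the sum reaches 0.5833.

3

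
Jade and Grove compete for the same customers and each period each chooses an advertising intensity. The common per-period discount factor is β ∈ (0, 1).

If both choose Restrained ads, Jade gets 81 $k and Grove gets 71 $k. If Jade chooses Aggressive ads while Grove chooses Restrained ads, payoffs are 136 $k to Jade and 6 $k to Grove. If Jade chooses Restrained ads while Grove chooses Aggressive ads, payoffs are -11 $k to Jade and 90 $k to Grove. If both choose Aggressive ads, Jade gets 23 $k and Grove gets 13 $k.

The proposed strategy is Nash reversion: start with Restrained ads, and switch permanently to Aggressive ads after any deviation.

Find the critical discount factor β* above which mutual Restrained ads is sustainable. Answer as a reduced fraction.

55/113

For Jade: deviation gain 136−81 = 55, per-period punishment loss 81−23 = 58. IC gives β ≥ 55/113.
For Grove: gain 19, loss 58 per period, so β ≥ 19/77.
The tighter constraint is Jade's, so cooperation needs β ≥ 55/113.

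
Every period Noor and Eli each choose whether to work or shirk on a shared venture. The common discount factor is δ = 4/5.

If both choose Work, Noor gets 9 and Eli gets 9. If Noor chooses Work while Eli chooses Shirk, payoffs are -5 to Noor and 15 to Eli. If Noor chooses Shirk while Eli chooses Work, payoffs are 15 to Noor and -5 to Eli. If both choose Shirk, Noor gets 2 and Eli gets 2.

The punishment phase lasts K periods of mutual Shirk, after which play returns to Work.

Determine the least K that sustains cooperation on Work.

2

Need Σ_{k=1}^{K} δ^k ≥ (15−9)/(9−2) = 0.8571 at δ = 4/5.
At K = 1 the sum is 0.8000 < 0.8571; at K = 2 it is 1.4400 ≥ 0.8571.
So the minimum punishment length is K = 2.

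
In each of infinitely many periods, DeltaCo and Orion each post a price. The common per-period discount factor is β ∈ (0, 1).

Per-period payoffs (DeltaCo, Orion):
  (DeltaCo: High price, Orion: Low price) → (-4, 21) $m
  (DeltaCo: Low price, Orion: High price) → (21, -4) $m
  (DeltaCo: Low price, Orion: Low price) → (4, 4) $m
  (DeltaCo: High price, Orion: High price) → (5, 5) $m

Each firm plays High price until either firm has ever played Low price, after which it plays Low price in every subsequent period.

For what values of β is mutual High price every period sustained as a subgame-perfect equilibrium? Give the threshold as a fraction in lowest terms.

16/17

Cooperation forever yields 5 each period: 5/(1−β).
Deviating yields 21 once, then 4 forever: 21 + 4β/(1−β).
No profitable deviation requires 5/(1−β) ≥ 21 + 4β/(1−β).
Multiplying by (1−β): 5 ≥ 21(1−β) + 4β = 21 − 17β.
So 17β ≥ 16, i.e. β ≥ 16/17.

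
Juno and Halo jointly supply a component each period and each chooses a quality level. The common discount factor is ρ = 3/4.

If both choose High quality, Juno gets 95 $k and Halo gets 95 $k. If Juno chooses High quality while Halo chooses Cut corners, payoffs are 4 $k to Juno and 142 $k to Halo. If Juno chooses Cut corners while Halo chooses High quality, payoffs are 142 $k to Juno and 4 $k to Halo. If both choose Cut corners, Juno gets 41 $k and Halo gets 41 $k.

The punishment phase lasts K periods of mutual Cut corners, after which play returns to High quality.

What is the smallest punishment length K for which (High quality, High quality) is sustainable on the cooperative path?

2

No profitable deviation requires (95−41)(ρ+…+ρ^K) ≥ 142−95, i.e. ρ+…+ρ^K ≥ 47/54 ≈ 0.8704.
With ρ = 3/4, the partial sums are K=1: 0.7500, K=2: 1.3125.
K = 2 is the first length at which the sum reaches 0.8704.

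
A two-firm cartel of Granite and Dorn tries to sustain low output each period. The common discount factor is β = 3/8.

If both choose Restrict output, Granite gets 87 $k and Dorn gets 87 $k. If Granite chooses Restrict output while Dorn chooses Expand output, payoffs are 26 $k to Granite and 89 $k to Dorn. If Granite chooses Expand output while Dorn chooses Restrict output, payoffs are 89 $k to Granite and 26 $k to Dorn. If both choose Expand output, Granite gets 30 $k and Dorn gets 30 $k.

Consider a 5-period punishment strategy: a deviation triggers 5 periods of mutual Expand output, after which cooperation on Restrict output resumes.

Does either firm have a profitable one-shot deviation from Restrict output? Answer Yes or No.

No

Comparing payoff streams over the 6 periods until play realigns: cooperate → 87(1+β+…+β^5); deviate → 89 + 30(β+…+β^5).
Cooperation is sustained iff (87−30)(β+…+β^5) ≥ 89−87.
β+…+β^5 = 3/8·(1−(3/8)^5)/(1−3/8) = 0.5956, and (89−87)/(87−30) = 0.0351.
0.5956 ≥ 0.0351, so cooperation is sustainable.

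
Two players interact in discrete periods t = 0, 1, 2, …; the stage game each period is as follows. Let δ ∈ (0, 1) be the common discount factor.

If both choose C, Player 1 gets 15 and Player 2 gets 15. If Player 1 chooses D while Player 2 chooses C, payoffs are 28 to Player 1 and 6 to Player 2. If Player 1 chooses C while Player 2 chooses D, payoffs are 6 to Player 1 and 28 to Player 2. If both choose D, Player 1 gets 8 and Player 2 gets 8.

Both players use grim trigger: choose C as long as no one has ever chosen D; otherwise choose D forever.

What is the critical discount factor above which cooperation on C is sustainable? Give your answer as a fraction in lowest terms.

13/20

Under grim trigger the critical discount factor is (T−C)/(T−P) with T = 28, C = 15, P = 8.
δ* = (28−15)/(28−8) = 13/20.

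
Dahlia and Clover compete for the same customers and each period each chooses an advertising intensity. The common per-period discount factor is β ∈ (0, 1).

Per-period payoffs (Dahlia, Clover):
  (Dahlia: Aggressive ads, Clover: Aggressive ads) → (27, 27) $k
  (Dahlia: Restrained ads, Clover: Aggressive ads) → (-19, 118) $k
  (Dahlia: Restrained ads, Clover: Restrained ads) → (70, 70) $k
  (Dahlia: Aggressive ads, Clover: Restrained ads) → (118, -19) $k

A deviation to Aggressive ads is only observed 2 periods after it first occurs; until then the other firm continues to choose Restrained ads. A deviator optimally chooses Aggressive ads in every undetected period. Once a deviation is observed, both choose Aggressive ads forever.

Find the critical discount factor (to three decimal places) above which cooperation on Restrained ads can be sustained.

The best deviation is to choose Aggressive ads for all 2 undetected periods, earning 118 each, then 27 forever once detected.
Deviation value: 118(1−β^2)/(1−β) + 27β^2/(1−β); cooperation value: 70/(1−β).
IC: 70 ≥ 118(1−β^2) + 27β^2 = 118 − 91β^2.
So β^2 ≥ 48/91, giving β ≥ (48/91)^(1/2) ≈ 0.726.

0.726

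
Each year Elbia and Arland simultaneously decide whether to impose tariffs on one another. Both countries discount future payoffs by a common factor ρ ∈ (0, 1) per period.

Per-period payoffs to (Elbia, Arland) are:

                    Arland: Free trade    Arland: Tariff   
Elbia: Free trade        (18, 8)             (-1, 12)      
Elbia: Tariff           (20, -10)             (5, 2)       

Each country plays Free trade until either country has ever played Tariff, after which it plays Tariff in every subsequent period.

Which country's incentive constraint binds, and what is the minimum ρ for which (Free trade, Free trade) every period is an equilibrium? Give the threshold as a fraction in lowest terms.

Arland; ρ ≥ 2/5

Elbia's threshold: (20−18)/(20−5) = 2/15.
Arland's threshold: (12−8)/(12−2) = 2/5.
2/15 < 2/5, so Arland binds and ρ* = 2/5.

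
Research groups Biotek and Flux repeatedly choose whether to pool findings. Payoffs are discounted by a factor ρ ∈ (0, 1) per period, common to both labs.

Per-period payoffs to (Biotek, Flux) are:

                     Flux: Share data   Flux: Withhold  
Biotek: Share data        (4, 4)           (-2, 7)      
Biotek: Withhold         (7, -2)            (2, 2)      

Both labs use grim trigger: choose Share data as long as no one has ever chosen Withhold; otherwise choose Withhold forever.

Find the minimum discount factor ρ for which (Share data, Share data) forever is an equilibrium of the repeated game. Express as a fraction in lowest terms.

One-period gain from deviating is 7 − 4 = 3. The loss is 4 − 2 = 2 in every subsequent period, with present value 2·ρ/(1−ρ).
Deviation is unprofitable when 2·ρ/(1−ρ) ≥ 3, i.e. ρ/(1−ρ) ≥ 3/2.
Equivalently ρ ≥ 3/(3+2) = 3/5.

3/5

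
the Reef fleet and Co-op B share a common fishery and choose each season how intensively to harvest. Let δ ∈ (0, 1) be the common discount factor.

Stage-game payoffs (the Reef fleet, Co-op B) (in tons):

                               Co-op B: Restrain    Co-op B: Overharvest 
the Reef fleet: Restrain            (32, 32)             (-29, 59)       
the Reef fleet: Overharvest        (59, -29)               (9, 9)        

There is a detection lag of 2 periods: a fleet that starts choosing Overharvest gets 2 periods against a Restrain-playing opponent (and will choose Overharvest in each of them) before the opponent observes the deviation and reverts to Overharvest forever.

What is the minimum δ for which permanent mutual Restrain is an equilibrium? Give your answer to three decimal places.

0.735

The best deviation is to choose Overharvest for all 2 undetected periods, earning 59 each, then 9 forever once detected.
Deviation value: 59(1−δ^2)/(1−δ) + 9δ^2/(1−δ); cooperation value: 32/(1−δ).
IC: 32 ≥ 59(1−δ^2) + 9δ^2 = 59 − 50δ^2.
So δ^2 ≥ 27/50, giving δ ≥ (27/50)^(1/2) ≈ 0.735.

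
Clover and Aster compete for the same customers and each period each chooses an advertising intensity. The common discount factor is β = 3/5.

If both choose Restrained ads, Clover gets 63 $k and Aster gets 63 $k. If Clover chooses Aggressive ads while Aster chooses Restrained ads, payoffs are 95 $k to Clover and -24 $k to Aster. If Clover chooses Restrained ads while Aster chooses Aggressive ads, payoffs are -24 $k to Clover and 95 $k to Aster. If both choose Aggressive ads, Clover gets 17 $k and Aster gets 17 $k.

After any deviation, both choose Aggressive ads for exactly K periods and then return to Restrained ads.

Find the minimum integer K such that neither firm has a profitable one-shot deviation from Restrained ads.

2

IC: β(1−β^K)/(1−β) ≥ (95−63)/(63−17) = 16/23.
With β = 3/5: need 1 − β^K ≥ 16/23·(1−3/5)/(3/5), i.e. β^K ≤ 0.5362.
Since (3/5)^1 = 0.6000 and (3/5)^2 = 0.3600, the smallest such K is 2.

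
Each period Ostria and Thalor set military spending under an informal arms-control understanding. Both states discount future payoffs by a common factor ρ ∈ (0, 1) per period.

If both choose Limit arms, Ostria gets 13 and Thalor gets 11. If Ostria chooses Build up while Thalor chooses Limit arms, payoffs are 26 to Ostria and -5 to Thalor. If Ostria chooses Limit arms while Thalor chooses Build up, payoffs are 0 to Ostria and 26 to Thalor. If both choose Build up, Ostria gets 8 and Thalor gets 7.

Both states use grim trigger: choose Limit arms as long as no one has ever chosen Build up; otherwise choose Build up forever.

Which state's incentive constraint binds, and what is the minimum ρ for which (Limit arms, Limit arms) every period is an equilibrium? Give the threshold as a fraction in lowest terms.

Ostria's threshold: (26−13)/(26−8) = 13/18.
Thalor's threshold: (26−11)/(26−7) = 15/19.
13/18 < 15/19, so Thalor binds and ρ* = 15/19.

Thalor; ρ ≥ 15/19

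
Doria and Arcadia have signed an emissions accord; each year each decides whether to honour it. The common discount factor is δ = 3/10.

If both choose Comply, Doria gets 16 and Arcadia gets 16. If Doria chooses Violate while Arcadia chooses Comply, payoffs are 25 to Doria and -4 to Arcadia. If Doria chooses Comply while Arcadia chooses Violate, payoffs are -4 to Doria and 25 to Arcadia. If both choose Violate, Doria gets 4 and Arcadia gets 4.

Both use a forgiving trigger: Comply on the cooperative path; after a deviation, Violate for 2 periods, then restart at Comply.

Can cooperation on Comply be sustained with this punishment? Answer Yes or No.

IC: δ+…+δ^2 ≥ (25−16)/(16−4) = 3/4.
At δ = 3/10: partial sum = 0.3900 < 0.7500. Cooperation not sustainable.

No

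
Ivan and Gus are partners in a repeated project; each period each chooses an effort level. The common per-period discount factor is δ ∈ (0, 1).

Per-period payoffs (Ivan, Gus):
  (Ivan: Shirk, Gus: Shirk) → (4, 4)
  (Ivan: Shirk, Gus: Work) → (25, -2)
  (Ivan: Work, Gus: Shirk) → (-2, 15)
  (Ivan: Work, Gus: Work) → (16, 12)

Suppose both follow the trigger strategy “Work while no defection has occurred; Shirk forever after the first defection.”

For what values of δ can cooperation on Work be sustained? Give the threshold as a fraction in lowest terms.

For Ivan: deviation gain 25−16 = 9, per-period punishment loss 16−4 = 12. IC gives δ ≥ 9/21 = 3/7.
For Gus: gain 3, loss 8 per period, so δ ≥ 3/11.
The tighter constraint is Ivan's, so cooperation needs δ ≥ 3/7.

3/7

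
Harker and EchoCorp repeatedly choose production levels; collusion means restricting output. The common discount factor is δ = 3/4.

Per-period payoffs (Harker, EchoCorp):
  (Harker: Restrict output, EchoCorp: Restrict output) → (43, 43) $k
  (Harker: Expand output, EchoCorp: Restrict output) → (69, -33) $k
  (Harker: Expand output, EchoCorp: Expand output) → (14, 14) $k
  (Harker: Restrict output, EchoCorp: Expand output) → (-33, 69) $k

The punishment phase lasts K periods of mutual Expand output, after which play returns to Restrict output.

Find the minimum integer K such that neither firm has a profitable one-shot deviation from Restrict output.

2

Need Σ_{k=1}^{K} δ^k ≥ (69−43)/(43−14) = 0.8966 at δ = 3/4.
At K = 1 the sum is 0.7500 < 0.8966; at K = 2 it is 1.3125 ≥ 0.8966.
So the minimum punishment length is K = 2.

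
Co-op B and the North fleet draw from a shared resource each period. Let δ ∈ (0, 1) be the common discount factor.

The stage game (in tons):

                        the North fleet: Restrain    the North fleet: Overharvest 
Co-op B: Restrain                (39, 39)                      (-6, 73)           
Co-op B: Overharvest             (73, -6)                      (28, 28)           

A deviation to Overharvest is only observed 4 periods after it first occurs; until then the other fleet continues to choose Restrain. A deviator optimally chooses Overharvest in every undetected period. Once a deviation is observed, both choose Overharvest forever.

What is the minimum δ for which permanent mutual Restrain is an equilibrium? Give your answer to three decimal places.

0.932

The best deviation is to choose Overharvest for all 4 undetected periods, earning 73 each, then 28 forever once detected.
Deviation value: 73(1−δ^4)/(1−δ) + 28δ^4/(1−δ); cooperation value: 39/(1−δ).
IC: 39 ≥ 73(1−δ^4) + 28δ^4 = 73 − 45δ^4.
So δ^4 ≥ 34/45, giving δ ≥ (34/45)^(1/4) ≈ 0.932.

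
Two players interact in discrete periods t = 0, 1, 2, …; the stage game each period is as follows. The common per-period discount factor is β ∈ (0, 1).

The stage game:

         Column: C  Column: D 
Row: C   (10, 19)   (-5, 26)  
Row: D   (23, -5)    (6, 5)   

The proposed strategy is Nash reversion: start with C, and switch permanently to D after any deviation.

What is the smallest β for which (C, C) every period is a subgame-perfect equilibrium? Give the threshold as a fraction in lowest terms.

Row: cooperation gives 10 each period; deviation gives 23 once then 6 forever.
  10/(1−β) ≥ 23 + 6β/(1−β) ⇒ β ≥ 13/17.
Column: cooperation gives 19 each period; deviation gives 26 once then 5 forever.
  β ≥ 7/21 = 1/3.
Both must hold, so the binding constraint is Row's: β ≥ 13/17.

13/17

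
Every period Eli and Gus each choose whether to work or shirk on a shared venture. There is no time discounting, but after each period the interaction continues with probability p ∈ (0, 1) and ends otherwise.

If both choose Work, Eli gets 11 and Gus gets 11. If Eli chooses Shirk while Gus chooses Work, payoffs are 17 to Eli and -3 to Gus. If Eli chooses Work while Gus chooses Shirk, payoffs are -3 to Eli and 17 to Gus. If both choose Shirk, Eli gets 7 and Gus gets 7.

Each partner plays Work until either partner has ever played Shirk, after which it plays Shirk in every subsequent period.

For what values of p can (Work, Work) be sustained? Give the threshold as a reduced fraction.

3/5

Expected cooperation value is 11 + p·11 + p²·11 + … = 11/(1−p); deviation gives 17 + p·7/(1−p).
11 ≥ 17(1−p) + 7p ⇒ 10p ≥ 6 ⇒ p ≥ 6/10 = 3/5.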